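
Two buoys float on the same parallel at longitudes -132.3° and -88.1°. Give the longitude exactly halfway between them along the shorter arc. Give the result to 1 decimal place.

Signed shortest Δλ from -132.3° to -88.1° is +44.2°.
Midpoint longitude = -132.3° + (+44.2°)/2 = -132.3° + 22.1° = -110.2°.

-110.2°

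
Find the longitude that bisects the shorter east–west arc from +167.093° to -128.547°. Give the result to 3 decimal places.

-160.727°

Signed shortest Δλ from +167.093° to -128.547° is +64.360°.
Midpoint longitude = +167.093° + (+64.360°)/2 = +167.093° + 32.180° = +199.273°.
Normalise into (−180°, 180°]: -160.727°.
(The naïve average (+167.093 + -128.547)/2 = 19.273° is on the wrong side of the globe.)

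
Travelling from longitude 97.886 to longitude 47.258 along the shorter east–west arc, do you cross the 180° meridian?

Signed shortest Δλ = ((47.258 − 97.886 + 180) mod 360) − 180 = -50.628°.
Going west by 50.628° from +97.886° reaches +47.258° without touching 180°.

No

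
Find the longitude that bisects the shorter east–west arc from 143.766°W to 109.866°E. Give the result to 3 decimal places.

163.050°E

Signed shortest Δλ from -143.766° to +109.866° is -106.368°.
Midpoint longitude = -143.766° + (-106.368°)/2 = -143.766° − 53.184° = -196.950°.
Normalise into (−180°, 180°]: +163.050°.
(The naïve average (-143.766 + +109.866)/2 = -16.95° is on the wrong side of the globe.)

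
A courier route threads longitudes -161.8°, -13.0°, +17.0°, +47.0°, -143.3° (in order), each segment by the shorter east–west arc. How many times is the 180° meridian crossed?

Leg 1: -161.8° → -13.0°, shortest Δλ = 148.8° (east) — does not cross 180°.
Leg 2: -13.0° → +17.0°, shortest Δλ = 30.0° (east) — does not cross 180°.
Leg 3: +17.0° → +47.0°, shortest Δλ = 30.0° (east) — does not cross 180°.
Leg 4: +47.0° → -143.3°, shortest Δλ = 169.7° (east) — crosses 180°.
Total crossings: 1.

1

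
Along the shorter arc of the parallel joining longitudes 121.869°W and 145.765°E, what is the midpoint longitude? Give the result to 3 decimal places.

Signed shortest Δλ from -121.869° to +145.765° is -92.366°.
Midpoint longitude = -121.869° + (-92.366°)/2 = -121.869° − 46.183° = -168.052°.
(The naïve average (-121.869 + +145.765)/2 = 11.948° is on the wrong side of the globe.)

168.052°W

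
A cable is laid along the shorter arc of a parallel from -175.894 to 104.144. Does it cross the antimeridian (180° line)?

Naïve |104.144 − -175.894| = 280.038° > 180°, so the shorter arc goes the other way round — across 180°.
Signed shortest Δλ = ((104.144 − -175.894 + 180) mod 360) − 180 = -79.962°.
Going west by 79.962° from -175.894° passes through 180° before reaching +104.144°.

Yes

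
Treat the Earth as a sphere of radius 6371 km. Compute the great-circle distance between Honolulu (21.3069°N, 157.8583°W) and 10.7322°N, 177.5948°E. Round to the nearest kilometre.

Δλ = 177.5948 − -157.8583 = 335.4531°; wrapped into (−180°, 180°]: -24.5469°.
Δφ = 10.7322 − 21.3069 = -10.5747°.
a = sin²(Δφ/2) + cos φ₁ · cos φ₂ · sin²(Δλ/2) = 0.049856.
c = 2·atan2(√a, √(1−a)) = 0.45036 rad → d = 6371·c ≈ 2869.27 km.

2869 km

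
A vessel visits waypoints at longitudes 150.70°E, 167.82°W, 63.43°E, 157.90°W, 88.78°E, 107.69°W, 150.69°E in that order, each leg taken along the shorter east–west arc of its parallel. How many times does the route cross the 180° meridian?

Leg 1: +150.70° → -167.82°, shortest Δλ = 41.48° (east) — crosses 180°.
Leg 2: -167.82° → +63.43°, shortest Δλ = -128.75° (west) — crosses 180°.
Leg 3: +63.43° → -157.90°, shortest Δλ = 138.67° (east) — crosses 180°.
Leg 4: -157.90° → +88.78°, shortest Δλ = -113.32° (west) — crosses 180°.
Leg 5: +88.78° → -107.69°, shortest Δλ = 163.53° (east) — crosses 180°.
Leg 6: -107.69° → +150.69°, shortest Δλ = -101.62° (west) — crosses 180°.
Total crossings: 6.

6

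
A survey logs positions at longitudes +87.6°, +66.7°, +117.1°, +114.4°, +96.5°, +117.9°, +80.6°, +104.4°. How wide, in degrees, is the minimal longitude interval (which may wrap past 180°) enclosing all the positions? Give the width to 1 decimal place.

Sort the longitudes: +66.7°, +80.6°, +87.6°, +96.5°, +104.4°, +114.4°, +117.1°, +117.9°.
Eastward gaps between consecutive values (wrapping around): 13.9°, 7.0°, 8.9°, 7.9°, 10.0°, 2.7°, 0.8°, 308.8°.
Largest gap = 308.8° ⇒ minimal covering band is its complement: 360° − 308.8° = 51.2°.
Band runs from +66.7° eastward to +117.9°.

51.2°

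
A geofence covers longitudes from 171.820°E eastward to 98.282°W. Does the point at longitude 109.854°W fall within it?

Band width going east from +171.820° to -98.282°: ((-98.282 − 171.820) mod 360) = 89.898°.
Offset of -109.854° east of the west edge: ((-109.854 − 171.820) mod 360) = 78.326°.
78.326° ≤ 89.898° ⇒ inside.

Yes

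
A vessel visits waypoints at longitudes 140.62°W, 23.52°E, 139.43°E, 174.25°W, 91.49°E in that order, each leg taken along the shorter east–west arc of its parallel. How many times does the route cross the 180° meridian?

Leg 1: -140.62° → +23.52°, shortest Δλ = 164.14° (east) — does not cross 180°.
Leg 2: +23.52° → +139.43°, shortest Δλ = 115.91° (east) — does not cross 180°.
Leg 3: +139.43° → -174.25°, shortest Δλ = 46.32° (east) — crosses 180°.
Leg 4: -174.25° → +91.49°, shortest Δλ = -94.26° (west) — crosses 180°.
Total crossings: 2.

2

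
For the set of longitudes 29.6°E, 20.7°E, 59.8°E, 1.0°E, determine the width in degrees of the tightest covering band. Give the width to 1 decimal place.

58.8°

Sort the longitudes: +1.0°, +20.7°, +29.6°, +59.8°.
Eastward gaps between consecutive values (wrapping around): 19.7°, 8.9°, 30.2°, 301.2°.
Largest gap = 301.2° ⇒ minimal covering band is its complement: 360° − 301.2° = 58.8°.
Band runs from +1.0° eastward to +59.8°.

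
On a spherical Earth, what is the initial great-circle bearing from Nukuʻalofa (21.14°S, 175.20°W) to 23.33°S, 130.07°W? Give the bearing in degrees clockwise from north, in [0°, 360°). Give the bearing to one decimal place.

101.8°

Δλ = -130.07 − -175.20 = 45.13°.
θ = atan2( sin Δλ · cos φ₂ , cos φ₁ · sin φ₂ − sin φ₁ · cos φ₂ · cos Δλ )
  = atan2(0.65076, -0.13574) = 101.782° → normalised to [0°, 360°): 101.782°.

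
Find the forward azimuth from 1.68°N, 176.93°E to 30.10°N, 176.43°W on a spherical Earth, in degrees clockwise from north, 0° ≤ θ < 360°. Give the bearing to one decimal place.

11.9°

Δλ = -176.43 − 176.93 = -353.36°; wrapped into (−180°, 180°]: 6.64°.
θ = atan2( sin Δλ · cos φ₂ , cos φ₁ · sin φ₂ − sin φ₁ · cos φ₂ · cos Δλ )
  = atan2(0.10004, 0.47610) = 11.866° → normalised to [0°, 360°): 11.866°.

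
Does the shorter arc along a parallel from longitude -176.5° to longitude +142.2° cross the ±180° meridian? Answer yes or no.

Yes

Naïve |142.2 − -176.5| = 318.7° > 180°, so the shorter arc goes the other way round — across 180°.
Signed shortest Δλ = ((142.2 − -176.5 + 180) mod 360) − 180 = -41.3°.
Going west by 41.3° from -176.5° passes through 180° before reaching +142.2°.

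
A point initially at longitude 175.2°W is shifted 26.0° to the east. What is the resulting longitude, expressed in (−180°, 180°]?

Start at -175.2°; shift +26.0° → -149.2°.
-149.2° already lies in (−180°, 180°].

149.2°W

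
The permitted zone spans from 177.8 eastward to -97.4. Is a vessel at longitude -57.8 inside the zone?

Band width going east from +177.8° to -97.4°: ((-97.4 − 177.8) mod 360) = 84.8°.
Offset of -57.8° east of the west edge: ((-57.8 − 177.8) mod 360) = 124.4°.
124.4° > 84.8° ⇒ outside.

No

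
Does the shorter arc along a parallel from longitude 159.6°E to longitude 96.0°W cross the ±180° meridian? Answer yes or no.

Yes

Naïve |-96.0 − 159.6| = 255.6° > 180°, so the shorter arc goes the other way round — across 180°.
Signed shortest Δλ = ((-96.0 − 159.6 + 180) mod 360) − 180 = 104.4°.
Going east by 104.4° from +159.6° passes through 180° before reaching -96.0°.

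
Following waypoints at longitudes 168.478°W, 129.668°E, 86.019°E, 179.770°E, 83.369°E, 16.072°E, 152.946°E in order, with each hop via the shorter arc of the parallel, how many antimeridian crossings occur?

1

Leg 1: -168.478° → +129.668°, shortest Δλ = -61.854° (west) — crosses 180°.
Leg 2: +129.668° → +86.019°, shortest Δλ = -43.649° (west) — does not cross 180°.
Leg 3: +86.019° → +179.770°, shortest Δλ = 93.751° (east) — does not cross 180°.
Leg 4: +179.770° → +83.369°, shortest Δλ = -96.401° (west) — does not cross 180°.
Leg 5: +83.369° → +16.072°, shortest Δλ = -67.297° (west) — does not cross 180°.
Leg 6: +16.072° → +152.946°, shortest Δλ = 136.874° (east) — does not cross 180°.
Total crossings: 1.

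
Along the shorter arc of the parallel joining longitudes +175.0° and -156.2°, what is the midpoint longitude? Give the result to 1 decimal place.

Signed shortest Δλ from +175.0° to -156.2° is +28.8°.
Midpoint longitude = +175.0° + (+28.8°)/2 = +175.0° + 14.4° = +189.4°.
Normalise into (−180°, 180°]: -170.6°.
(The naïve average (+175.0 + -156.2)/2 = 9.4° is on the wrong side of the globe.)

-170.6°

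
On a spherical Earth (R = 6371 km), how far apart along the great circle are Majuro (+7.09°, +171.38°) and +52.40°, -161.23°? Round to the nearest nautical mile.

Δλ = -161.23 − 171.38 = -332.61°; wrapped into (−180°, 180°]: 27.39°.
Δφ = 52.40 − 7.09 = 45.31°.
a = sin²(Δφ/2) + cos φ₁ · cos φ₂ · sin²(Δλ/2) = 0.182303.
c = 2·atan2(√a, √(1−a)) = 0.88228 rad → d = 6371·c ≈ 5620.99 km ≈ 3035.09 nmi.

3035 nmi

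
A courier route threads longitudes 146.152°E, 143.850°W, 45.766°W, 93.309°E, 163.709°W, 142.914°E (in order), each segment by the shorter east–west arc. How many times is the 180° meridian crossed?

3

Leg 1: +146.152° → -143.850°, shortest Δλ = 69.998° (east) — crosses 180°.
Leg 2: -143.850° → -45.766°, shortest Δλ = 98.084° (east) — does not cross 180°.
Leg 3: -45.766° → +93.309°, shortest Δλ = 139.075° (east) — does not cross 180°.
Leg 4: +93.309° → -163.709°, shortest Δλ = 102.982° (east) — crosses 180°.
Leg 5: -163.709° → +142.914°, shortest Δλ = -53.377° (west) — crosses 180°.
Total crossings: 3.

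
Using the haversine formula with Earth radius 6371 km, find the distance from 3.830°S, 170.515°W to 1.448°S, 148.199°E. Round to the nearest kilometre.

4593 km

Δλ = 148.199 − -170.515 = 318.714°; wrapped into (−180°, 180°]: -41.286°.
Δφ = -1.448 − -3.830 = 2.382°.
a = sin²(Δφ/2) + cos φ₁ · cos φ₂ · sin²(Δλ/2) = 0.124402.
c = 2·atan2(√a, √(1−a)) = 0.72092 rad → d = 6371·c ≈ 4593.01 km.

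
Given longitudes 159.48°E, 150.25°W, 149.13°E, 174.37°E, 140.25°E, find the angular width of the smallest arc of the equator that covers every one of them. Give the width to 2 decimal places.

Sort the longitudes: -150.25°, +140.25°, +149.13°, +159.48°, +174.37°.
Eastward gaps between consecutive values (wrapping around): 290.50°, 8.88°, 10.35°, 14.89°, 35.38°.
Largest gap = 290.50° ⇒ minimal covering band is its complement: 360° − 290.50° = 69.50°.
Band runs from +140.25° eastward to -150.25°, crossing the antimeridian.

69.50°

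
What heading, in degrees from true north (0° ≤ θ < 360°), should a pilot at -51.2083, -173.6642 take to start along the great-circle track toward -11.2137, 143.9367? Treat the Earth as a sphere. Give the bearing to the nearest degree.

304°

Δλ = 143.9367 − -173.6642 = 317.6009°; wrapped into (−180°, 180°]: -42.3991°.
θ = atan2( sin Δλ · cos φ₂ , cos φ₁ · sin φ₂ − sin φ₁ · cos φ₂ · cos Δλ )
  = atan2(-0.66142, 0.44276) = -56.201° → normalised to [0°, 360°): 303.799°.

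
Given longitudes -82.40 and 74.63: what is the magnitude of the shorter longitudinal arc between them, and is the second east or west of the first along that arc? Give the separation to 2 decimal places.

Raw difference: 74.63 − -82.40 = 157.03°.
Normalise into (−180°, 180°]: 157.03° stays 157.03°.
Positive ⇒ the second point lies to the east; separation 157.03°.

157.03° east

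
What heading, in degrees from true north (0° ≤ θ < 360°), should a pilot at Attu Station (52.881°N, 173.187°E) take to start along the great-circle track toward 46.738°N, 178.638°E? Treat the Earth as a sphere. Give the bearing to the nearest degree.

148°

Δλ = 178.638 − 173.187 = 5.451°.
θ = atan2( sin Δλ · cos φ₂ , cos φ₁ · sin φ₂ − sin φ₁ · cos φ₂ · cos Δλ )
  = atan2(0.06510, -0.10454) = 148.087° → normalised to [0°, 360°): 148.087°.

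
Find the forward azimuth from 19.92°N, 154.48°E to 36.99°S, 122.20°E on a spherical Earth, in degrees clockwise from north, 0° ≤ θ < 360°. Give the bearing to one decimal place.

Δλ = 122.20 − 154.48 = -32.28°.
θ = atan2( sin Δλ · cos φ₂ , cos φ₁ · sin φ₂ − sin φ₁ · cos φ₂ · cos Δλ )
  = atan2(-0.42657, -0.79575) = -151.806° → normalised to [0°, 360°): 208.194°.

208.2°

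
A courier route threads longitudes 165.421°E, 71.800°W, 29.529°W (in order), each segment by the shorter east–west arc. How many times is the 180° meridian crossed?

Leg 1: +165.421° → -71.800°, shortest Δλ = 122.779° (east) — crosses 180°.
Leg 2: -71.800° → -29.529°, shortest Δλ = 42.271° (east) — does not cross 180°.
Total crossings: 1.

1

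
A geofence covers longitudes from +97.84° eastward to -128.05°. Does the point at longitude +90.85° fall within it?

Band width going east from +97.84° to -128.05°: ((-128.05 − 97.84) mod 360) = 134.11°.
Offset of +90.85° east of the west edge: ((90.85 − 97.84) mod 360) = 353.01°.
353.01° > 134.11° ⇒ outside.

No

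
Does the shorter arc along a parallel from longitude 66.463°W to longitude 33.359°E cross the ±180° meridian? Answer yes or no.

No

Signed shortest Δλ = ((33.359 − -66.463 + 180) mod 360) − 180 = 99.822°.
Going east by 99.822° from -66.463° reaches +33.359° without touching 180°.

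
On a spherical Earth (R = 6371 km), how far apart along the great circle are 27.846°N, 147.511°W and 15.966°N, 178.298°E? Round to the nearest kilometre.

Δλ = 178.298 − -147.511 = 325.809°; wrapped into (−180°, 180°]: -34.191°.
Δφ = 15.966 − 27.846 = -11.880°.
a = sin²(Δφ/2) + cos φ₁ · cos φ₂ · sin²(Δλ/2) = 0.084171.
c = 2·atan2(√a, √(1−a)) = 0.58871 rad → d = 6371·c ≈ 3750.67 km.

3751 km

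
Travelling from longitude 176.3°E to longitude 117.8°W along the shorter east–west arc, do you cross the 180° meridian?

Naïve |-117.8 − 176.3| = 294.1° > 180°, so the shorter arc goes the other way round — across 180°.
Signed shortest Δλ = ((-117.8 − 176.3 + 180) mod 360) − 180 = 65.9°.
Going east by 65.9° from +176.3° passes through 180° before reaching -117.8°.

Yes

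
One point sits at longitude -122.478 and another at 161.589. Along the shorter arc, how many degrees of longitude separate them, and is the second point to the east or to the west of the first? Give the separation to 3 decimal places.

Raw difference: 161.589 − -122.478 = 284.067°.
Normalise into (−180°, 180°]: 284.067° − 360° = -75.933°.
Negative ⇒ the second point lies to the west; separation 75.933°.

75.933° west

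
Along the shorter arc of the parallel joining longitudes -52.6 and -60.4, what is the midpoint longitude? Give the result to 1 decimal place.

Signed shortest Δλ from -52.6° to -60.4° is -7.8°.
Midpoint longitude = -52.6° + (-7.8°)/2 = -52.6° − 3.9° = -56.5°.

-56.5°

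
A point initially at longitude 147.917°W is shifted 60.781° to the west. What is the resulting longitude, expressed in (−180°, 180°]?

Start at -147.917°; shift −60.781° → -208.698°.
-208.698° lies outside (−180°, 180°]; add 360° → +151.302°.

151.302°E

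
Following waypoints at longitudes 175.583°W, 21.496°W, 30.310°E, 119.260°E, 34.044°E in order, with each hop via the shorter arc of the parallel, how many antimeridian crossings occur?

0

Leg 1: -175.583° → -21.496°, shortest Δλ = 154.087° (east) — does not cross 180°.
Leg 2: -21.496° → +30.310°, shortest Δλ = 51.806° (east) — does not cross 180°.
Leg 3: +30.310° → +119.260°, shortest Δλ = 88.95° (east) — does not cross 180°.
Leg 4: +119.260° → +34.044°, shortest Δλ = -85.216° (west) — does not cross 180°.
Total crossings: 0.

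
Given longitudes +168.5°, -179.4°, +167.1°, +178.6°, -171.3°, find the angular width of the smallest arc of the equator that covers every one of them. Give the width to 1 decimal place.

21.6°

Sort the longitudes: -179.4°, -171.3°, +167.1°, +168.5°, +178.6°.
Eastward gaps between consecutive values (wrapping around): 8.1°, 338.4°, 1.4°, 10.1°, 2.0°.
Largest gap = 338.4° ⇒ minimal covering band is its complement: 360° − 338.4° = 21.6°.
Band runs from +167.1° eastward to -171.3°, crossing the antimeridian.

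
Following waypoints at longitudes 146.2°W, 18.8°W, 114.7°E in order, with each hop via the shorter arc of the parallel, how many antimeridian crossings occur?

Leg 1: -146.2° → -18.8°, shortest Δλ = 127.4° (east) — does not cross 180°.
Leg 2: -18.8° → +114.7°, shortest Δλ = 133.5° (east) — does not cross 180°.
Total crossings: 0.

0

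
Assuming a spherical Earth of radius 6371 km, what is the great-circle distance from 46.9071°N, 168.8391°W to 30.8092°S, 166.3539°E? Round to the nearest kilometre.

8993 km

Δλ = 166.3539 − -168.8391 = 335.1930°; wrapped into (−180°, 180°]: -24.8070°.
Δφ = -30.8092 − 46.9071 = -77.7163°.
a = sin²(Δφ/2) + cos φ₁ · cos φ₂ · sin²(Δλ/2) = 0.420696.
c = 2·atan2(√a, √(1−a)) = 1.41151 rad → d = 6371·c ≈ 8992.76 km.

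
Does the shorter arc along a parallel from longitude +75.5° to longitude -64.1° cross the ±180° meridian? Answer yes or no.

No

Signed shortest Δλ = ((-64.1 − 75.5 + 180) mod 360) − 180 = -139.6°.
Going west by 139.6° from +75.5° reaches -64.1° without touching 180°.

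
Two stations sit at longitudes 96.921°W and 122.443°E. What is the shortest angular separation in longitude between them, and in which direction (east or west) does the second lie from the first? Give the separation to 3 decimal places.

140.636° west

Raw difference: 122.443 − -96.921 = 219.364°.
Normalise into (−180°, 180°]: 219.364° − 360° = -140.636°.
Negative ⇒ the second point lies to the west; separation 140.636°.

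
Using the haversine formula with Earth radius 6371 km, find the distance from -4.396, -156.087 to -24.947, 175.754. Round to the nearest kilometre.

Δλ = 175.754 − -156.087 = 331.841°; wrapped into (−180°, 180°]: -28.159°.
Δφ = -24.947 − -4.396 = -20.551°.
a = sin²(Δφ/2) + cos φ₁ · cos φ₂ · sin²(Δλ/2) = 0.085320.
c = 2·atan2(√a, √(1−a)) = 0.59283 rad → d = 6371·c ≈ 3776.95 km.

3777 km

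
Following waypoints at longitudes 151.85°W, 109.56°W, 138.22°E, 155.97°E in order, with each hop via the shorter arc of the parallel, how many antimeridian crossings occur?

1

Leg 1: -151.85° → -109.56°, shortest Δλ = 42.29° (east) — does not cross 180°.
Leg 2: -109.56° → +138.22°, shortest Δλ = -112.22° (west) — crosses 180°.
Leg 3: +138.22° → +155.97°, shortest Δλ = 17.75° (east) — does not cross 180°.
Total crossings: 1.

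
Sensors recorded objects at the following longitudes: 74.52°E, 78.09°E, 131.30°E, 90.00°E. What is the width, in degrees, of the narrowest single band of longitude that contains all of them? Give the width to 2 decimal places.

Sort the longitudes: +74.52°, +78.09°, +90.00°, +131.30°.
Eastward gaps between consecutive values (wrapping around): 3.57°, 11.91°, 41.30°, 303.22°.
Largest gap = 303.22° ⇒ minimal covering band is its complement: 360° − 303.22° = 56.78°.
Band runs from +74.52° eastward to +131.30°.

56.78°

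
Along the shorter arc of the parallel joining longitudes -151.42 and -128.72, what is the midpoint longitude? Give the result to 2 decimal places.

Signed shortest Δλ from -151.42° to -128.72° is +22.70°.
Midpoint longitude = -151.42° + (+22.70°)/2 = -151.42° + 11.35° = -140.07°.

-140.07°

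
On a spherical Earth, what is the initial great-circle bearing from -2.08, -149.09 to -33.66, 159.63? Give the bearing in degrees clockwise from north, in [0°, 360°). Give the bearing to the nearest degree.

Δλ = 159.63 − -149.09 = 308.72°; wrapped into (−180°, 180°]: -51.28°.
θ = atan2( sin Δλ · cos φ₂ , cos φ₁ · sin φ₂ − sin φ₁ · cos φ₂ · cos Δλ )
  = atan2(-0.64940, -0.53500) = -129.483° → normalised to [0°, 360°): 230.517°.

231°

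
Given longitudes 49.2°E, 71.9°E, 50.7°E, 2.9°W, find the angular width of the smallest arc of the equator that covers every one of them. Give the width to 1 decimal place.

74.8°

Sort the longitudes: -2.9°, +49.2°, +50.7°, +71.9°.
Eastward gaps between consecutive values (wrapping around): 52.1°, 1.5°, 21.2°, 285.2°.
Largest gap = 285.2° ⇒ minimal covering band is its complement: 360° − 285.2° = 74.8°.
Band runs from -2.9° eastward to +71.9°.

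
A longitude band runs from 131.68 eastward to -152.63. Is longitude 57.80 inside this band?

No

Band width going east from +131.68° to -152.63°: ((-152.63 − 131.68) mod 360) = 75.69°.
Offset of +57.80° east of the west edge: ((57.80 − 131.68) mod 360) = 286.12°.
286.12° > 75.69° ⇒ outside.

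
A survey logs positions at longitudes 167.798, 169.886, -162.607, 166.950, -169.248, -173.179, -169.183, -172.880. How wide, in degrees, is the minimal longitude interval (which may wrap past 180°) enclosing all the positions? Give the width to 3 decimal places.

30.443°

Sort the longitudes: -173.179°, -172.880°, -169.248°, -169.183°, -162.607°, +166.950°, +167.798°, +169.886°.
Eastward gaps between consecutive values (wrapping around): 0.299°, 3.632°, 0.065°, 6.576°, 329.557°, 0.848°, 2.088°, 16.935°.
Largest gap = 329.557° ⇒ minimal covering band is its complement: 360° − 329.557° = 30.443°.
Band runs from +166.950° eastward to -162.607°, crossing the antimeridian.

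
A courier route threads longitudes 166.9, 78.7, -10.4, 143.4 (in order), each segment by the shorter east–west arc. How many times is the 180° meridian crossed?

Leg 1: +166.9° → +78.7°, shortest Δλ = -88.2° (west) — does not cross 180°.
Leg 2: +78.7° → -10.4°, shortest Δλ = -89.1° (west) — does not cross 180°.
Leg 3: -10.4° → +143.4°, shortest Δλ = 153.8° (east) — does not cross 180°.
Total crossings: 0.

0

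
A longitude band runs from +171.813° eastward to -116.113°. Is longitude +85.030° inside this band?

No

Band width going east from +171.813° to -116.113°: ((-116.113 − 171.813) mod 360) = 72.074°.
Offset of +85.030° east of the west edge: ((85.030 − 171.813) mod 360) = 273.217°.
273.217° > 72.074° ⇒ outside.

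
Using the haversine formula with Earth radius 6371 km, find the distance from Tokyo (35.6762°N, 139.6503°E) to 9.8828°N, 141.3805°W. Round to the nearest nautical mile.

Δλ = -141.3805 − 139.6503 = -281.0308°; wrapped into (−180°, 180°]: 78.9692°.
Δφ = 9.8828 − 35.6762 = -25.7934°.
a = sin²(Δφ/2) + cos φ₁ · cos φ₂ · sin²(Δλ/2) = 0.373391.
c = 2·atan2(√a, √(1−a)) = 1.31479 rad → d = 6371·c ≈ 8376.53 km ≈ 4522.96 nmi.

4523 nmi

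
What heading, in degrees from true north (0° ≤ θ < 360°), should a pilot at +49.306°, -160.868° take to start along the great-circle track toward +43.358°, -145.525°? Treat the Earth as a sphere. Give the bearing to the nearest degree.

Δλ = -145.525 − -160.868 = 15.343°.
θ = atan2( sin Δλ · cos φ₂ , cos φ₁ · sin φ₂ − sin φ₁ · cos φ₂ · cos Δλ )
  = atan2(0.19238, -0.08398) = 113.582° → normalised to [0°, 360°): 113.582°.

114°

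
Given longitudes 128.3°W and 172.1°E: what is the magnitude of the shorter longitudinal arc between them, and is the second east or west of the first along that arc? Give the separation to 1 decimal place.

Raw difference: 172.1 − -128.3 = 300.4°.
Normalise into (−180°, 180°]: 300.4° − 360° = -59.6°.
Negative ⇒ the second point lies to the west; separation 59.6°.

59.6° west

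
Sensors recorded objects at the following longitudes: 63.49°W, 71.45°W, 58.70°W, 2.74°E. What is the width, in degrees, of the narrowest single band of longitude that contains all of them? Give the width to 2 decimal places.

74.19°

Sort the longitudes: -71.45°, -63.49°, -58.70°, +2.74°.
Eastward gaps between consecutive values (wrapping around): 7.96°, 4.79°, 61.44°, 285.81°.
Largest gap = 285.81° ⇒ minimal covering band is its complement: 360° − 285.81° = 74.19°.
Band runs from -71.45° eastward to +2.74°.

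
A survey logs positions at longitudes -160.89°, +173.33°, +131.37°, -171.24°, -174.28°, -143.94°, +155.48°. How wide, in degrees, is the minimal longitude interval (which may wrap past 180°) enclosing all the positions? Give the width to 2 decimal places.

Sort the longitudes: -174.28°, -171.24°, -160.89°, -143.94°, +131.37°, +155.48°, +173.33°.
Eastward gaps between consecutive values (wrapping around): 3.04°, 10.35°, 16.95°, 275.31°, 24.11°, 17.85°, 12.39°.
Largest gap = 275.31° ⇒ minimal covering band is its complement: 360° − 275.31° = 84.69°.
Band runs from +131.37° eastward to -143.94°, crossing the antimeridian.

84.69°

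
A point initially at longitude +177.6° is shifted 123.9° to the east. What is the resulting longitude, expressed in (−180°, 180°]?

-58.5°

Start at +177.6°; shift +123.9° → +301.5°.
+301.5° lies outside (−180°, 180°]; subtract 360° → -58.5°.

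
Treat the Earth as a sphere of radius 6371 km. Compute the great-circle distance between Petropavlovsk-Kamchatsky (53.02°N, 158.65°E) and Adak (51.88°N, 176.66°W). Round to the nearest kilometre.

1670 km

Δλ = -176.66 − 158.65 = -335.31°; wrapped into (−180°, 180°]: 24.69°.
Δφ = 51.88 − 53.02 = -1.14°.
a = sin²(Δφ/2) + cos φ₁ · cos φ₂ · sin²(Δλ/2) = 0.017072.
c = 2·atan2(√a, √(1−a)) = 0.26207 rad → d = 6371·c ≈ 1669.66 km.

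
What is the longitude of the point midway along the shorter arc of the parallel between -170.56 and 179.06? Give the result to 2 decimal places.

-175.75°

Signed shortest Δλ from -170.56° to +179.06° is -10.38°.
Midpoint longitude = -170.56° + (-10.38°)/2 = -170.56° − 5.19° = -175.75°.
(The naïve average (-170.56 + +179.06)/2 = 4.25° is on the wrong side of the globe.)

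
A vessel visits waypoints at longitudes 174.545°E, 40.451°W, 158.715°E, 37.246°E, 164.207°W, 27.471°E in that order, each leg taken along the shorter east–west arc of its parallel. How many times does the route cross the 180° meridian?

Leg 1: +174.545° → -40.451°, shortest Δλ = 145.004° (east) — crosses 180°.
Leg 2: -40.451° → +158.715°, shortest Δλ = -160.834° (west) — crosses 180°.
Leg 3: +158.715° → +37.246°, shortest Δλ = -121.469° (west) — does not cross 180°.
Leg 4: +37.246° → -164.207°, shortest Δλ = 158.547° (east) — crosses 180°.
Leg 5: -164.207° → +27.471°, shortest Δλ = -168.322° (west) — crosses 180°.
Total crossings: 4.

4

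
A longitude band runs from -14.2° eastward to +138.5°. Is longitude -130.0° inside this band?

Band width going east from -14.2° to +138.5°: ((138.5 − -14.2) mod 360) = 152.7°.
Offset of -130.0° east of the west edge: ((-130.0 − -14.2) mod 360) = 244.2°.
244.2° > 152.7° ⇒ outside.

No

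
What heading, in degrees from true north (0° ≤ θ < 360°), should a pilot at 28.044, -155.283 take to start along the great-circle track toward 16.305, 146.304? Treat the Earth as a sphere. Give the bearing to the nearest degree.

Δλ = 146.304 − -155.283 = 301.587°; wrapped into (−180°, 180°]: -58.413°.
θ = atan2( sin Δλ · cos φ₂ , cos φ₁ · sin φ₂ − sin φ₁ · cos φ₂ · cos Δλ )
  = atan2(-0.81759, 0.01143) = -89.199° → normalised to [0°, 360°): 270.801°.

271°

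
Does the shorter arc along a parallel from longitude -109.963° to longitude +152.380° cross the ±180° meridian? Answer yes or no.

Yes

Naïve |152.380 − -109.963| = 262.343° > 180°, so the shorter arc goes the other way round — across 180°.
Signed shortest Δλ = ((152.380 − -109.963 + 180) mod 360) − 180 = -97.657°.
Going west by 97.657° from -109.963° passes through 180° before reaching +152.380°.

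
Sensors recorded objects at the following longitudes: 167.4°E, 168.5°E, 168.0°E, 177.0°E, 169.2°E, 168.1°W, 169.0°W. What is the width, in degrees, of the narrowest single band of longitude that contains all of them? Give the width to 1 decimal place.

24.5°

Sort the longitudes: -169.0°, -168.1°, +167.4°, +168.0°, +168.5°, +169.2°, +177.0°.
Eastward gaps between consecutive values (wrapping around): 0.9°, 335.5°, 0.6°, 0.5°, 0.7°, 7.8°, 14.0°.
Largest gap = 335.5° ⇒ minimal covering band is its complement: 360° − 335.5° = 24.5°.
Band runs from +167.4° eastward to -168.1°, crossing the antimeridian.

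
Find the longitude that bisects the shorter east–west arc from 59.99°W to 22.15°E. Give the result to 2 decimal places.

18.92°W

Signed shortest Δλ from -59.99° to +22.15° is +82.14°.
Midpoint longitude = -59.99° + (+82.14°)/2 = -59.99° + 41.07° = -18.92°.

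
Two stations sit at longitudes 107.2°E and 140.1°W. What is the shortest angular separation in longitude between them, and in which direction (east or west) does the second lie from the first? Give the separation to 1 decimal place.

112.7° east

Raw difference: -140.1 − 107.2 = -247.3°.
Normalise into (−180°, 180°]: -247.3° + 360° = 112.7°.
Positive ⇒ the second point lies to the east; separation 112.7°.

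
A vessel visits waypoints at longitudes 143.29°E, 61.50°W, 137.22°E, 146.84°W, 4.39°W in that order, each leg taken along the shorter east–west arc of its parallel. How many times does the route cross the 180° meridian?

3

Leg 1: +143.29° → -61.50°, shortest Δλ = 155.21° (east) — crosses 180°.
Leg 2: -61.50° → +137.22°, shortest Δλ = -161.28° (west) — crosses 180°.
Leg 3: +137.22° → -146.84°, shortest Δλ = 75.94° (east) — crosses 180°.
Leg 4: -146.84° → -4.39°, shortest Δλ = 142.45° (east) — does not cross 180°.
Total crossings: 3.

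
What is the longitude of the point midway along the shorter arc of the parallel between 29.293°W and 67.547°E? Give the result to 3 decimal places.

Signed shortest Δλ from -29.293° to +67.547° is +96.840°.
Midpoint longitude = -29.293° + (+96.840°)/2 = -29.293° + 48.420° = +19.127°.

19.127°E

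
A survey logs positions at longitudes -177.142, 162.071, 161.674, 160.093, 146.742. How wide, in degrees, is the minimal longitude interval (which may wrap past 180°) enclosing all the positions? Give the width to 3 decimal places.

Sort the longitudes: -177.142°, +146.742°, +160.093°, +161.674°, +162.071°.
Eastward gaps between consecutive values (wrapping around): 323.884°, 13.351°, 1.581°, 0.397°, 20.787°.
Largest gap = 323.884° ⇒ minimal covering band is its complement: 360° − 323.884° = 36.116°.
Band runs from +146.742° eastward to -177.142°, crossing the antimeridian.

36.116°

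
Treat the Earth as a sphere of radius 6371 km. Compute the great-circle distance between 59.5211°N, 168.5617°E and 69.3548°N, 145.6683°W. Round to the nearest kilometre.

Δλ = -145.6683 − 168.5617 = -314.2300°; wrapped into (−180°, 180°]: 45.7700°.
Δφ = 69.3548 − 59.5211 = 9.8337°.
a = sin²(Δφ/2) + cos φ₁ · cos φ₂ · sin²(Δλ/2) = 0.034392.
c = 2·atan2(√a, √(1−a)) = 0.37306 rad → d = 6371·c ≈ 2376.76 km.

2377 km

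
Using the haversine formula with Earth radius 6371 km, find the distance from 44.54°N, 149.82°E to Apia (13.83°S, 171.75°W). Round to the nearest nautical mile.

Δλ = -171.75 − 149.82 = -321.57°; wrapped into (−180°, 180°]: 38.43°.
Δφ = -13.83 − 44.54 = -58.37°.
a = sin²(Δφ/2) + cos φ₁ · cos φ₂ · sin²(Δλ/2) = 0.312749.
c = 2·atan2(√a, √(1−a)) = 1.18694 rad → d = 6371·c ≈ 7561.98 km ≈ 4083.14 nmi.

4083 nmi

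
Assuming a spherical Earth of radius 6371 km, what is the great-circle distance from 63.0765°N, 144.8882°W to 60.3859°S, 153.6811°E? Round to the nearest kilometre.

Δλ = 153.6811 − -144.8882 = 298.5693°; wrapped into (−180°, 180°]: -61.4307°.
Δφ = -60.3859 − 63.0765 = -123.4624°.
a = sin²(Δφ/2) + cos φ₁ · cos φ₂ · sin²(Δλ/2) = 0.834070.
c = 2·atan2(√a, √(1−a)) = 2.30250 rad → d = 6371·c ≈ 14669.24 km.

14669 km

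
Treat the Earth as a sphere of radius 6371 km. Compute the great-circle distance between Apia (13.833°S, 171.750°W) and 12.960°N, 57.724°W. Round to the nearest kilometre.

Δλ = -57.724 − -171.750 = 114.026°.
Δφ = 12.960 − -13.833 = 26.793°.
a = sin²(Δφ/2) + cos φ₁ · cos φ₂ · sin²(Δλ/2) = 0.719447.
c = 2·atan2(√a, √(1−a)) = 2.02516 rad → d = 6371·c ≈ 12902.31 km.

12902 km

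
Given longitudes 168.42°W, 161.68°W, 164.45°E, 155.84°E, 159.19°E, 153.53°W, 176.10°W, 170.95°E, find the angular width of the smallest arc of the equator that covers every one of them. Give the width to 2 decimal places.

Sort the longitudes: -176.10°, -168.42°, -161.68°, -153.53°, +155.84°, +159.19°, +164.45°, +170.95°.
Eastward gaps between consecutive values (wrapping around): 7.68°, 6.74°, 8.15°, 309.37°, 3.35°, 5.26°, 6.50°, 12.95°.
Largest gap = 309.37° ⇒ minimal covering band is its complement: 360° − 309.37° = 50.63°.
Band runs from +155.84° eastward to -153.53°, crossing the antimeridian.

50.63°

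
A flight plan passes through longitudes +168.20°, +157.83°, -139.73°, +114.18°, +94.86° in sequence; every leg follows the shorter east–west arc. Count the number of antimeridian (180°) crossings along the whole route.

Leg 1: +168.20° → +157.83°, shortest Δλ = -10.37° (west) — does not cross 180°.
Leg 2: +157.83° → -139.73°, shortest Δλ = 62.44° (east) — crosses 180°.
Leg 3: -139.73° → +114.18°, shortest Δλ = -106.09° (west) — crosses 180°.
Leg 4: +114.18° → +94.86°, shortest Δλ = -19.32° (west) — does not cross 180°.
Total crossings: 2.

2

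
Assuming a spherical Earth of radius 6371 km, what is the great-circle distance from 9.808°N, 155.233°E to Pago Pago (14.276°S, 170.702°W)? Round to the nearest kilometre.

4613 km

Δλ = -170.702 − 155.233 = -325.935°; wrapped into (−180°, 180°]: 34.065°.
Δφ = -14.276 − 9.808 = -24.084°.
a = sin²(Δφ/2) + cos φ₁ · cos φ₂ · sin²(Δλ/2) = 0.125460.
c = 2·atan2(√a, √(1−a)) = 0.72412 rad → d = 6371·c ≈ 4613.39 km.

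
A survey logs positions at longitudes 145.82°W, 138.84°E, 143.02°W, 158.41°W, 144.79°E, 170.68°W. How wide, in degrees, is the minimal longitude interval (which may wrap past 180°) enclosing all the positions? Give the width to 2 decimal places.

78.14°

Sort the longitudes: -170.68°, -158.41°, -145.82°, -143.02°, +138.84°, +144.79°.
Eastward gaps between consecutive values (wrapping around): 12.27°, 12.59°, 2.80°, 281.86°, 5.95°, 44.53°.
Largest gap = 281.86° ⇒ minimal covering band is its complement: 360° − 281.86° = 78.14°.
Band runs from +138.84° eastward to -143.02°, crossing the antimeridian.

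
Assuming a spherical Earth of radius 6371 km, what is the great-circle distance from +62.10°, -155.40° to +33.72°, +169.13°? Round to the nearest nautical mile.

2170 nmi

Δλ = 169.13 − -155.40 = 324.53°; wrapped into (−180°, 180°]: -35.47°.
Δφ = 33.72 − 62.10 = -28.38°.
a = sin²(Δφ/2) + cos φ₁ · cos φ₂ · sin²(Δλ/2) = 0.096207.
c = 2·atan2(√a, √(1−a)) = 0.63075 rad → d = 6371·c ≈ 4018.51 km ≈ 2169.82 nmi.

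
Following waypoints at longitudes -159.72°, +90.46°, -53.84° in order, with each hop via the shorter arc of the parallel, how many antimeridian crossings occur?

Leg 1: -159.72° → +90.46°, shortest Δλ = -109.82° (west) — crosses 180°.
Leg 2: +90.46° → -53.84°, shortest Δλ = -144.3° (west) — does not cross 180°.
Total crossings: 1.

1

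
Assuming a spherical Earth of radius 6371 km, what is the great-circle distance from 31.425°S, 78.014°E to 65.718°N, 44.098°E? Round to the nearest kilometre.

11187 km

Δλ = 44.098 − 78.014 = -33.916°.
Δφ = 65.718 − -31.425 = 97.143°.
a = sin²(Δφ/2) + cos φ₁ · cos φ₂ · sin²(Δλ/2) = 0.592026.
c = 2·atan2(√a, √(1−a)) = 1.75590 rad → d = 6371·c ≈ 11186.86 km.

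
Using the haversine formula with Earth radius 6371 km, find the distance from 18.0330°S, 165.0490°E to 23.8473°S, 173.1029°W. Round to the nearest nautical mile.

Δλ = -173.1029 − 165.0490 = -338.1519°; wrapped into (−180°, 180°]: 21.8481°.
Δφ = -23.8473 − -18.0330 = -5.8143°.
a = sin²(Δφ/2) + cos φ₁ · cos φ₂ · sin²(Δλ/2) = 0.033806.
c = 2·atan2(√a, √(1−a)) = 0.36983 rad → d = 6371·c ≈ 2356.20 km ≈ 1272.24 nmi.

1272 nmi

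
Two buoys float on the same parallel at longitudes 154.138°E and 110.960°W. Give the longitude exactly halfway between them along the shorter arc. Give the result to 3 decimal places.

Signed shortest Δλ from +154.138° to -110.960° is +94.902°.
Midpoint longitude = +154.138° + (+94.902°)/2 = +154.138° + 47.451° = +201.589°.
Normalise into (−180°, 180°]: -158.411°.
(The naïve average (+154.138 + -110.960)/2 = 21.589° is on the wrong side of the globe.)

158.411°W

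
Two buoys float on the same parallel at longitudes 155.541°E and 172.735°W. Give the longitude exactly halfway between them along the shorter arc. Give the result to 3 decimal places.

Signed shortest Δλ from +155.541° to -172.735° is +31.724°.
Midpoint longitude = +155.541° + (+31.724°)/2 = +155.541° + 15.862° = +171.403°.
(The naïve average (+155.541 + -172.735)/2 = -8.597° is on the wrong side of the globe.)

171.403°E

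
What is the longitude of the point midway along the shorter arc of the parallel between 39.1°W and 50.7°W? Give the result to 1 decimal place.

Signed shortest Δλ from -39.1° to -50.7° is -11.6°.
Midpoint longitude = -39.1° + (-11.6°)/2 = -39.1° − 5.8° = -44.9°.

44.9°W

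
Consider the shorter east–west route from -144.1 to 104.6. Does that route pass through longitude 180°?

Naïve |104.6 − -144.1| = 248.7° > 180°, so the shorter arc goes the other way round — across 180°.
Signed shortest Δλ = ((104.6 − -144.1 + 180) mod 360) − 180 = -111.3°.
Going west by 111.3° from -144.1° passes through 180° before reaching +104.6°.

Yes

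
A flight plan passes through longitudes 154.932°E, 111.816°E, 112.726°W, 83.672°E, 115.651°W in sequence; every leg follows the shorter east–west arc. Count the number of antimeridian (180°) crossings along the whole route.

3

Leg 1: +154.932° → +111.816°, shortest Δλ = -43.116° (west) — does not cross 180°.
Leg 2: +111.816° → -112.726°, shortest Δλ = 135.458° (east) — crosses 180°.
Leg 3: -112.726° → +83.672°, shortest Δλ = -163.602° (west) — crosses 180°.
Leg 4: +83.672° → -115.651°, shortest Δλ = 160.677° (east) — crosses 180°.
Total crossings: 3.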